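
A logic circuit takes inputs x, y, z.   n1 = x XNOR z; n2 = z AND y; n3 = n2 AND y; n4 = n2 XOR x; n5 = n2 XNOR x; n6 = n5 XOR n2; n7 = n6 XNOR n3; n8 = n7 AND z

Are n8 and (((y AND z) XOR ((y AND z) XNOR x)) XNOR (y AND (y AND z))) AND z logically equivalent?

n2 = z AND y
n3 = n2 AND y = (z AND y) AND y
n5 = n2 XNOR x = (z AND y) XNOR x
n6 = n5 XOR n2 = ((z AND y) XNOR x) XOR (z AND y)
n7 = n6 XNOR n3 = (((z AND y) XNOR x) XOR (z AND y)) XNOR ((z AND y) AND y)
n8 = n7 AND z = ((((z AND y) XNOR x) XOR (z AND y)) XNOR ((z AND y) AND y)) AND z
At x=0, y=0, z=0: circuit gives 0, formula gives 0.
At x=0, y=1, z=1: circuit gives 1, formula gives 1.
Agrees on all 8 inputs.

Yes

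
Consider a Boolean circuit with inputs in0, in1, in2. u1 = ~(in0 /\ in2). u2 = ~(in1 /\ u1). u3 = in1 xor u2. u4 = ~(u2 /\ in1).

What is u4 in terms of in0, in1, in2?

u1 = ~(in0 /\ in2)
u2 = ~(in1 /\ u1) = ~(in1 /\ (~(in0 /\ in2)))
u4 = ~(u2 /\ in1) = ~((~(in1 /\ (~(in0 /\ in2)))) /\ in1)

~((~(in1 /\ (~(in0 /\ in2)))) /\ in1)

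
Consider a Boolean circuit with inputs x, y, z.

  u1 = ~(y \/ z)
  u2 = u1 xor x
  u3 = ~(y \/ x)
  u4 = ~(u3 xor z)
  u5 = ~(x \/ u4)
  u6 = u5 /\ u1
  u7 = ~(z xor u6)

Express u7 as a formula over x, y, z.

~(z xor ((~(x \/ (~((~(y \/ x)) xor z)))) /\ (~(y \/ z))))

u1 = ~(y \/ z)
u3 = ~(y \/ x)
u4 = ~(u3 xor z) = ~((~(y \/ x)) xor z)
u5 = ~(x \/ u4) = ~(x \/ (~((~(y \/ x)) xor z)))
u6 = u5 /\ u1 = (~(x \/ (~((~(y \/ x)) xor z)))) /\ (~(y \/ z))
u7 = ~(z xor u6) = ~(z xor ((~(x \/ (~((~(y \/ x)) xor z)))) /\ (~(y \/ z))))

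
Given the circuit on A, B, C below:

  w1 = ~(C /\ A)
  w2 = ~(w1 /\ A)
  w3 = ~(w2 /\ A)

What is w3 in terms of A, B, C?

~((~((~(C /\ A)) /\ A)) /\ A)

w1 = ~(C /\ A)
w2 = ~(w1 /\ A) = ~((~(C /\ A)) /\ A)
w3 = ~(w2 /\ A) = ~((~((~(C /\ A)) /\ A)) /\ A)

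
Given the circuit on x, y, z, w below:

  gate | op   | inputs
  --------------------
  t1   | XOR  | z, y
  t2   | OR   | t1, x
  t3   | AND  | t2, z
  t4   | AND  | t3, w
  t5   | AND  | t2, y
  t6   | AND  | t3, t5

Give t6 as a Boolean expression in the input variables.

(((z XOR y) OR x) AND z) AND (((z XOR y) OR x) AND y)

t1 = z XOR y
t2 = t1 OR x = (z XOR y) OR x
t3 = t2 AND z = ((z XOR y) OR x) AND z
t5 = t2 AND y = ((z XOR y) OR x) AND y
t6 = t3 AND t5 = (((z XOR y) OR x) AND z) AND (((z XOR y) OR x) AND y)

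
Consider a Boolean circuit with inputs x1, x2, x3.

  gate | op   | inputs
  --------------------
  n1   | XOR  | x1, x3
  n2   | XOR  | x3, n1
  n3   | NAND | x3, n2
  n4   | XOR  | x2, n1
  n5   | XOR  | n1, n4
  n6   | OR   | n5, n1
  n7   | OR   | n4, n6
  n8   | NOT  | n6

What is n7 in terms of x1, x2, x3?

(x2 XOR (x1 XOR x3)) OR (((x1 XOR x3) XOR (x2 XOR (x1 XOR x3))) OR (x1 XOR x3))

n1 = x1 XOR x3
n4 = x2 XOR n1 = x2 XOR (x1 XOR x3)
n5 = n1 XOR n4 = (x1 XOR x3) XOR (x2 XOR (x1 XOR x3))
n6 = n5 OR n1 = ((x1 XOR x3) XOR (x2 XOR (x1 XOR x3))) OR (x1 XOR x3)
n7 = n4 OR n6 = (x2 XOR (x1 XOR x3)) OR (((x1 XOR x3) XOR (x2 XOR (x1 XOR x3))) OR (x1 XOR x3))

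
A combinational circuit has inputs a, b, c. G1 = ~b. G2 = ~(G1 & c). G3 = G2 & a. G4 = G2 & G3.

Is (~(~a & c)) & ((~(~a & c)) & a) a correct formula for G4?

G1 = ~b
G2 = ~(G1 & c) = ~(~b & c)
G3 = G2 & a = (~(~b & c)) & a
G4 = G2 & G3 = (~(~b & c)) & ((~(~b & c)) & a)
At a=1, b=0, c=1: circuit gives 0, formula gives 1.

No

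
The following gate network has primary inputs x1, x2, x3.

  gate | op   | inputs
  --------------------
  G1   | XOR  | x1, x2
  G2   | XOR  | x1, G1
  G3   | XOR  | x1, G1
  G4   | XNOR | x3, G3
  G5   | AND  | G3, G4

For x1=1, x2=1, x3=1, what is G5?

1

G1 = 1 XOR 1 = 0
G3 = 1 XOR 0 = 1
G4 = 1 XNOR 1 = 1
G5 = 1 AND 1 = 1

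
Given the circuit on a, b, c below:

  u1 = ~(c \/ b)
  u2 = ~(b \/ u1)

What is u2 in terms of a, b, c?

u1 = ~(c \/ b)
u2 = ~(b \/ u1) = ~(b \/ (~(c \/ b)))

~(b \/ (~(c \/ b)))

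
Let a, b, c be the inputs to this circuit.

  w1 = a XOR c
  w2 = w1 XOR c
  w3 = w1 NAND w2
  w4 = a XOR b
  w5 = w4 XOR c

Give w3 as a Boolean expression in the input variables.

(a XOR c) NAND ((a XOR c) XOR c)

w1 = a XOR c
w2 = w1 XOR c = (a XOR c) XOR c
w3 = w1 NAND w2 = (a XOR c) NAND ((a XOR c) XOR c)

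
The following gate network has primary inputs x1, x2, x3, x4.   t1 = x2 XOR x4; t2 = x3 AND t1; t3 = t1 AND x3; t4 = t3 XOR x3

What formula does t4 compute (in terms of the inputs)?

t1 = x2 XOR x4
t3 = t1 AND x3 = (x2 XOR x4) AND x3
t4 = t3 XOR x3 = ((x2 XOR x4) AND x3) XOR x3

((x2 XOR x4) AND x3) XOR x3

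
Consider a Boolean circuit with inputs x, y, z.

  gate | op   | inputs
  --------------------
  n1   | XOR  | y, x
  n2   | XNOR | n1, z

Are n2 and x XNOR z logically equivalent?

No

n1 = y XOR x
n2 = n1 XNOR z = (y XOR x) XNOR z
At x=0, y=1, z=0: circuit gives 0, formula gives 1.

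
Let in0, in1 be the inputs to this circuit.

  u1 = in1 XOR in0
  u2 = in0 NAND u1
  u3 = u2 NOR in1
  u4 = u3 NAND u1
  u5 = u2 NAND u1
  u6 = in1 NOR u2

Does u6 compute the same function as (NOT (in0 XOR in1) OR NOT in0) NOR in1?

u1 = in1 XOR in0
u2 = in0 NAND u1 = in0 NAND (in1 XOR in0)
u6 = in1 NOR u2 = in1 NOR (in0 NAND (in1 XOR in0))
At in0=0, in1=0: circuit gives 0, formula gives 0.
At in0=1, in1=0: circuit gives 1, formula gives 1.
Agrees on all 4 inputs.

Yes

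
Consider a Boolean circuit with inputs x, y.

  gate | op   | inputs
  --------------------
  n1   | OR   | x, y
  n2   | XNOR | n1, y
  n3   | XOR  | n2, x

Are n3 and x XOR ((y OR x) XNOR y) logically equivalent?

n1 = x OR y
n2 = n1 XNOR y = (x OR y) XNOR y
n3 = n2 XOR x = ((x OR y) XNOR y) XOR x
At x=1, y=1: circuit gives 0, formula gives 0.
At x=0, y=0: circuit gives 1, formula gives 1.
Agrees on all 4 inputs.

Yes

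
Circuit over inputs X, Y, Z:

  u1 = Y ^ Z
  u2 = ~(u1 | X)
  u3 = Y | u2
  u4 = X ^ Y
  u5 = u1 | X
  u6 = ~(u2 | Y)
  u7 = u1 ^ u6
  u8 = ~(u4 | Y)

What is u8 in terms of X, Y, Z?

~((X ^ Y) | Y)

u4 = X ^ Y
u8 = ~(u4 | Y) = ~((X ^ Y) | Y)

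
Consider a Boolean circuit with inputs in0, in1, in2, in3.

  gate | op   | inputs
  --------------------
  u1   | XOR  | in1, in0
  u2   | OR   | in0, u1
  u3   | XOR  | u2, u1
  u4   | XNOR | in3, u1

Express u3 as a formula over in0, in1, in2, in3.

(in0 OR (in1 XOR in0)) XOR (in1 XOR in0)

u1 = in1 XOR in0
u2 = in0 OR u1 = in0 OR (in1 XOR in0)
u3 = u2 XOR u1 = (in0 OR (in1 XOR in0)) XOR (in1 XOR in0)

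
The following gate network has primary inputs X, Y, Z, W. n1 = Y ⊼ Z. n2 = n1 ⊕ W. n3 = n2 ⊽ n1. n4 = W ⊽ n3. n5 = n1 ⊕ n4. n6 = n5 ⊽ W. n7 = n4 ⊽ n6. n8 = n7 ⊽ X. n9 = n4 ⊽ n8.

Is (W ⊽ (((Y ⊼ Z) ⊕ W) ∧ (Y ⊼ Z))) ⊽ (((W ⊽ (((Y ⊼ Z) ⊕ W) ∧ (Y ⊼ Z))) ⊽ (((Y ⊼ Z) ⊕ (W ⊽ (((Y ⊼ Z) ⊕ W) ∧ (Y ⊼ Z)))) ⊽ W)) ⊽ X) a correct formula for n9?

No

n1 = Y ⊼ Z
n2 = n1 ⊕ W = (Y ⊼ Z) ⊕ W
n3 = n2 ⊽ n1 = ((Y ⊼ Z) ⊕ W) ⊽ (Y ⊼ Z)
n4 = W ⊽ n3 = W ⊽ (((Y ⊼ Z) ⊕ W) ⊽ (Y ⊼ Z))
n5 = n1 ⊕ n4 = (Y ⊼ Z) ⊕ (W ⊽ (((Y ⊼ Z) ⊕ W) ⊽ (Y ⊼ Z)))
n6 = n5 ⊽ W = ((Y ⊼ Z) ⊕ (W ⊽ (((Y ⊼ Z) ⊕ W) ⊽ (Y ⊼ Z)))) ⊽ W
n7 = n4 ⊽ n6 = (W ⊽ (((Y ⊼ Z) ⊕ W) ⊽ (Y ⊼ Z))) ⊽ (((Y ⊼ Z) ⊕ (W ⊽ (((Y ⊼ Z) ⊕ W) ⊽ (Y ⊼ Z)))) ⊽ W)
n8 = n7 ⊽ X = ((W ⊽ (((Y ⊼ Z) ⊕ W) ⊽ (Y ⊼ Z))) ⊽ (((Y ⊼ Z) ⊕ (W ⊽ (((Y ⊼ Z) ⊕ W) ⊽ (Y ⊼ Z)))) ⊽ W)) ⊽ X
n9 = n4 ⊽ n8 = (W ⊽ (((Y ⊼ Z) ⊕ W) ⊽ (Y ⊼ Z))) ⊽ (((W ⊽ (((Y ⊼ Z) ⊕ W) ⊽ (Y ⊼ Z))) ⊽ (((Y ⊼ Z) ⊕ (W ⊽ (((Y ⊼ Z) ⊕ W) ⊽ (Y ⊼ Z)))) ⊽ W)) ⊽ X)
At X=0, Y=0, Z=0, W=0: circuit gives 0, formula gives 1.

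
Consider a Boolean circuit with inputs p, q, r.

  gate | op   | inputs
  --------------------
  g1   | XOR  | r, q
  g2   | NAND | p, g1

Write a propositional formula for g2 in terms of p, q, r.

p NAND (r XOR q)

g1 = r XOR q
g2 = p NAND g1 = p NAND (r XOR q)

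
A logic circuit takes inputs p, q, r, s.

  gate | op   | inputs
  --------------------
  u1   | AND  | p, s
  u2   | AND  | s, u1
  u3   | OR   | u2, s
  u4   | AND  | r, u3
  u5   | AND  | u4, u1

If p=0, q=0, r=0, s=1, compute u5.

0

u1 = 0 AND 1 = 0
u2 = 1 AND 0 = 0
u3 = 0 OR 1 = 1
u4 = 0 AND 1 = 0
u5 = 0 AND 0 = 0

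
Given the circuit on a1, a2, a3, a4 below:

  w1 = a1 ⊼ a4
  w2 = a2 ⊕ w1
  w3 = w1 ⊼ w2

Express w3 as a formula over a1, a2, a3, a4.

(a1 ⊼ a4) ⊼ (a2 ⊕ (a1 ⊼ a4))

w1 = a1 ⊼ a4
w2 = a2 ⊕ w1 = a2 ⊕ (a1 ⊼ a4)
w3 = w1 ⊼ w2 = (a1 ⊼ a4) ⊼ (a2 ⊕ (a1 ⊼ a4))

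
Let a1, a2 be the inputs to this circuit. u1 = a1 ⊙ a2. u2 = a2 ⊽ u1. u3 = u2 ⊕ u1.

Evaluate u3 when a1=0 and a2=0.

u1 = 0 ⊙ 0 = 1
u2 = 0 ⊽ 1 = 0
u3 = 0 ⊕ 1 = 1

1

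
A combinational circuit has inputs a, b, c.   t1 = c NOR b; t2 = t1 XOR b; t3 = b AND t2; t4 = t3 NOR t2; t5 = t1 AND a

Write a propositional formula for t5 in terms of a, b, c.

t1 = c NOR b
t5 = t1 AND a = (c NOR b) AND a

(c NOR b) AND a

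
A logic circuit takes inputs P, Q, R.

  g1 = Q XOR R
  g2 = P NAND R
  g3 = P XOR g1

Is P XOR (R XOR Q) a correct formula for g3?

Yes

g1 = Q XOR R
g3 = P XOR g1 = P XOR (Q XOR R)
At P=0, Q=0, R=0: circuit gives 0, formula gives 0.
At P=0, Q=0, R=1: circuit gives 1, formula gives 1.
Agrees on all 8 inputs.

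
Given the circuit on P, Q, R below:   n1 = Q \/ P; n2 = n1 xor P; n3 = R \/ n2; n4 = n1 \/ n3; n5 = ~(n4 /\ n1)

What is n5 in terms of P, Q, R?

n1 = Q \/ P
n2 = n1 xor P = (Q \/ P) xor P
n3 = R \/ n2 = R \/ ((Q \/ P) xor P)
n4 = n1 \/ n3 = (Q \/ P) \/ (R \/ ((Q \/ P) xor P))
n5 = ~(n4 /\ n1) = ~(((Q \/ P) \/ (R \/ ((Q \/ P) xor P))) /\ (Q \/ P))

~(((Q \/ P) \/ (R \/ ((Q \/ P) xor P))) /\ (Q \/ P))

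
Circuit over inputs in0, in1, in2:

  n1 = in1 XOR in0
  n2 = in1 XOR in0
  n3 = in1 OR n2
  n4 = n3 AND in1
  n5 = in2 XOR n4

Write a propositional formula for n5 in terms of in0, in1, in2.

in2 XOR ((in1 OR (in1 XOR in0)) AND in1)

n2 = in1 XOR in0
n3 = in1 OR n2 = in1 OR (in1 XOR in0)
n4 = n3 AND in1 = (in1 OR (in1 XOR in0)) AND in1
n5 = in2 XOR n4 = in2 XOR ((in1 OR (in1 XOR in0)) AND in1)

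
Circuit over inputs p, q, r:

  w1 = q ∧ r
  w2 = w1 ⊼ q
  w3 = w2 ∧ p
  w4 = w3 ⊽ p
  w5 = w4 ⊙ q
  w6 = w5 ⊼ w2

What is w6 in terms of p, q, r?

w1 = q ∧ r
w2 = w1 ⊼ q = (q ∧ r) ⊼ q
w3 = w2 ∧ p = ((q ∧ r) ⊼ q) ∧ p
w4 = w3 ⊽ p = (((q ∧ r) ⊼ q) ∧ p) ⊽ p
w5 = w4 ⊙ q = ((((q ∧ r) ⊼ q) ∧ p) ⊽ p) ⊙ q
w6 = w5 ⊼ w2 = (((((q ∧ r) ⊼ q) ∧ p) ⊽ p) ⊙ q) ⊼ ((q ∧ r) ⊼ q)

(((((q ∧ r) ⊼ q) ∧ p) ⊽ p) ⊙ q) ⊼ ((q ∧ r) ⊼ q)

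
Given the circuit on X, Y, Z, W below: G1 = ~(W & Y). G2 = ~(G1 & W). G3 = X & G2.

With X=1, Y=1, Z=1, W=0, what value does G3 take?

G1 = ~(0 & 1) = 1
G2 = ~(1 & 0) = 1
G3 = 1 & 1 = 1

1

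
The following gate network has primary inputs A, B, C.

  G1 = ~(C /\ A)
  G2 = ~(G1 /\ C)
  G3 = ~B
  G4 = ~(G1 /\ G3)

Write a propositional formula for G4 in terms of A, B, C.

G1 = ~(C /\ A)
G3 = ~B
G4 = ~(G1 /\ G3) = ~((~(C /\ A)) /\ ~B)

~((~(C /\ A)) /\ ~B)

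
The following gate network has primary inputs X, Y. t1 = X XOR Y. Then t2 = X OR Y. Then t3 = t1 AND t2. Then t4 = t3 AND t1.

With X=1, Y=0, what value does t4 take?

1

t1 = 1 XOR 0 = 1
t2 = 1 OR 0 = 1
t3 = 1 AND 1 = 1
t4 = 1 AND 1 = 1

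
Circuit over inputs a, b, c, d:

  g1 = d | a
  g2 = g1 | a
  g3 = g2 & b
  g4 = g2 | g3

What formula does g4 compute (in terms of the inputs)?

g1 = d | a
g2 = g1 | a = (d | a) | a
g3 = g2 & b = ((d | a) | a) & b
g4 = g2 | g3 = ((d | a) | a) | (((d | a) | a) & b)

((d | a) | a) | (((d | a) | a) & b)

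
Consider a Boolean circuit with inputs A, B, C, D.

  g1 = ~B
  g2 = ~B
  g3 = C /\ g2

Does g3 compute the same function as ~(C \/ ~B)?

g2 = ~B
g3 = C /\ g2 = C /\ ~B
At A=0, B=0, C=1, D=0: circuit gives 1, formula gives 0.

No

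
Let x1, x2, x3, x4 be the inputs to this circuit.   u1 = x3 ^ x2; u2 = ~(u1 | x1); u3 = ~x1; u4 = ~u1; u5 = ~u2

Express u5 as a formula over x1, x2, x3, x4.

~(~((x3 ^ x2) | x1))

u1 = x3 ^ x2
u2 = ~(u1 | x1) = ~((x3 ^ x2) | x1)
u5 = ~u2 = ~(~((x3 ^ x2) | x1))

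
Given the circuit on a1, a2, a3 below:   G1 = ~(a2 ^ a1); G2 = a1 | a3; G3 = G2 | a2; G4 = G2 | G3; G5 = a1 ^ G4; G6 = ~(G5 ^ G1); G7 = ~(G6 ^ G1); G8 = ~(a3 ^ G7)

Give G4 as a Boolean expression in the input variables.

G2 = a1 | a3
G3 = G2 | a2 = (a1 | a3) | a2
G4 = G2 | G3 = (a1 | a3) | ((a1 | a3) | a2)

(a1 | a3) | ((a1 | a3) | a2)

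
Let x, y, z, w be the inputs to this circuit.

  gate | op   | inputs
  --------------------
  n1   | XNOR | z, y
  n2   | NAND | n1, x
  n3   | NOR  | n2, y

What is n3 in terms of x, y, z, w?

n1 = z XNOR y
n2 = n1 NAND x = (z XNOR y) NAND x
n3 = n2 NOR y = ((z XNOR y) NAND x) NOR y

((z XNOR y) NAND x) NOR y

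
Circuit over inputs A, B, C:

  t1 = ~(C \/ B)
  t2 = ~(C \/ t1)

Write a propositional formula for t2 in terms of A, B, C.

t1 = ~(C \/ B)
t2 = ~(C \/ t1) = ~(C \/ (~(C \/ B)))

~(C \/ (~(C \/ B)))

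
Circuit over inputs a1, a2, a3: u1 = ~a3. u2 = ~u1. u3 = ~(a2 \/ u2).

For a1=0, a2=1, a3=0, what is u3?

0

u1 = ~0 = 1
u2 = ~1 = 0
u3 = ~(1 \/ 0) = 0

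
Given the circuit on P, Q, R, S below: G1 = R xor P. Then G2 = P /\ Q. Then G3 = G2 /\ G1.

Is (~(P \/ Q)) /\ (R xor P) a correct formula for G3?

No

G1 = R xor P
G2 = P /\ Q
G3 = G2 /\ G1 = (P /\ Q) /\ (R xor P)
At P=0, Q=0, R=1, S=0: circuit gives 0, formula gives 1.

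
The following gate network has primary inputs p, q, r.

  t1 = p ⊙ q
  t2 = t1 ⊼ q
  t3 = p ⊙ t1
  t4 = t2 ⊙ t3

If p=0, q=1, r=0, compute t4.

1

t1 = 0 ⊙ 1 = 0
t2 = 0 ⊼ 1 = 1
t3 = 0 ⊙ 0 = 1
t4 = 1 ⊙ 1 = 1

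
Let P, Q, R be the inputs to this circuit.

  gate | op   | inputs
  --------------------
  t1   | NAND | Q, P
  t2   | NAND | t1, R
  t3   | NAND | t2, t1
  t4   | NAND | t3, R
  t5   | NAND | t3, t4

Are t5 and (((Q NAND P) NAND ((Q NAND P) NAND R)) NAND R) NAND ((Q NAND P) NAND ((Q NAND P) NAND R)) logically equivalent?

t1 = Q NAND P
t2 = t1 NAND R = (Q NAND P) NAND R
t3 = t2 NAND t1 = ((Q NAND P) NAND R) NAND (Q NAND P)
t4 = t3 NAND R = (((Q NAND P) NAND R) NAND (Q NAND P)) NAND R
t5 = t3 NAND t4 = (((Q NAND P) NAND R) NAND (Q NAND P)) NAND ((((Q NAND P) NAND R) NAND (Q NAND P)) NAND R)
At P=1, Q=1, R=0: circuit gives 0, formula gives 0.
At P=0, Q=0, R=0: circuit gives 1, formula gives 1.
Agrees on all 8 inputs.

Yes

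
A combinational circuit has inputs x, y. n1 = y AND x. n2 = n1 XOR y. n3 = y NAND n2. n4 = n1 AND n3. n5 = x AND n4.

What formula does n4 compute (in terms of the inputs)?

n1 = y AND x
n2 = n1 XOR y = (y AND x) XOR y
n3 = y NAND n2 = y NAND ((y AND x) XOR y)
n4 = n1 AND n3 = (y AND x) AND (y NAND ((y AND x) XOR y))

(y AND x) AND (y NAND ((y AND x) XOR y))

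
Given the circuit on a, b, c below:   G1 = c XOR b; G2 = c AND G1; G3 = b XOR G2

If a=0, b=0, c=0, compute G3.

0

G1 = 0 XOR 0 = 0
G2 = 0 AND 0 = 0
G3 = 0 XOR 0 = 0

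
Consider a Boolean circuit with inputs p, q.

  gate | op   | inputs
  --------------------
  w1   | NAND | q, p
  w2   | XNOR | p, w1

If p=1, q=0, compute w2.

1

w1 = 0 NAND 1 = 1
w2 = 1 XNOR 1 = 1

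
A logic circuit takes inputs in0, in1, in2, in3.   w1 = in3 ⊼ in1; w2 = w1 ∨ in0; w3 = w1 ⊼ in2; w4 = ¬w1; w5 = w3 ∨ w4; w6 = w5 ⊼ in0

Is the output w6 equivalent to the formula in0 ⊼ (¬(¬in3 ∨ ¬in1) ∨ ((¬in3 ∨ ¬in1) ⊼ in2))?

Yes

w1 = in3 ⊼ in1
w3 = w1 ⊼ in2 = (in3 ⊼ in1) ⊼ in2
w4 = ¬w1 = ¬(in3 ⊼ in1)
w5 = w3 ∨ w4 = ((in3 ⊼ in1) ⊼ in2) ∨ ¬(in3 ⊼ in1)
w6 = w5 ⊼ in0 = (((in3 ⊼ in1) ⊼ in2) ∨ ¬(in3 ⊼ in1)) ⊼ in0
At in0=1, in1=0, in2=0, in3=0: circuit gives 0, formula gives 0.
At in0=0, in1=0, in2=0, in3=0: circuit gives 1, formula gives 1.
Agrees on all 16 inputs.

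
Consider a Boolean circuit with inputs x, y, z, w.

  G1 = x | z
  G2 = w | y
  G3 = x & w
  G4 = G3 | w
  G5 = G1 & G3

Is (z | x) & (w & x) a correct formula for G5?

Yes

G1 = x | z
G3 = x & w
G5 = G1 & G3 = (x | z) & (x & w)
At x=0, y=0, z=0, w=0: circuit gives 0, formula gives 0.
At x=1, y=0, z=0, w=1: circuit gives 1, formula gives 1.
Agrees on all 16 inputs.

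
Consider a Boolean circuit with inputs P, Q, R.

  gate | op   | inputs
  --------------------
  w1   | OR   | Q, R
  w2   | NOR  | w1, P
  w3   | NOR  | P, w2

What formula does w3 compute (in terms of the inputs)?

w1 = Q OR R
w2 = w1 NOR P = (Q OR R) NOR P
w3 = P NOR w2 = P NOR ((Q OR R) NOR P)

P NOR ((Q OR R) NOR P)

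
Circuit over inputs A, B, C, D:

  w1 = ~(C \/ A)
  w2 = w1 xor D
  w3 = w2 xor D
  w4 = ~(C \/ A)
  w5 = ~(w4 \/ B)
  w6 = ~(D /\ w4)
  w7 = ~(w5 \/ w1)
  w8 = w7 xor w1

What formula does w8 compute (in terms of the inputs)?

w1 = ~(C \/ A)
w4 = ~(C \/ A)
w5 = ~(w4 \/ B) = ~((~(C \/ A)) \/ B)
w7 = ~(w5 \/ w1) = ~((~((~(C \/ A)) \/ B)) \/ (~(C \/ A)))
w8 = w7 xor w1 = (~((~((~(C \/ A)) \/ B)) \/ (~(C \/ A)))) xor (~(C \/ A))

(~((~((~(C \/ A)) \/ B)) \/ (~(C \/ A)))) xor (~(C \/ A))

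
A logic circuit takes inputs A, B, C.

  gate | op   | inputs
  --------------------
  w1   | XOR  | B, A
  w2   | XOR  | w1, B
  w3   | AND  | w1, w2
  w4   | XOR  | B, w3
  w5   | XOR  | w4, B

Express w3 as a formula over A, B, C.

w1 = B XOR A
w2 = w1 XOR B = (B XOR A) XOR B
w3 = w1 AND w2 = (B XOR A) AND ((B XOR A) XOR B)

(B XOR A) AND ((B XOR A) XOR B)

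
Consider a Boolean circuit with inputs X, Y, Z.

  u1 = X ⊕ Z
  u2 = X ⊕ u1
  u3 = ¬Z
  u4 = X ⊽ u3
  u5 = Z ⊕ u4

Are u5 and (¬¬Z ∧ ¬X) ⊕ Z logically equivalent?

u3 = ¬Z
u4 = X ⊽ u3 = X ⊽ ¬Z
u5 = Z ⊕ u4 = Z ⊕ (X ⊽ ¬Z)
At X=0, Y=0, Z=0: circuit gives 0, formula gives 0.
At X=1, Y=0, Z=1: circuit gives 1, formula gives 1.
Agrees on all 8 inputs.

Yes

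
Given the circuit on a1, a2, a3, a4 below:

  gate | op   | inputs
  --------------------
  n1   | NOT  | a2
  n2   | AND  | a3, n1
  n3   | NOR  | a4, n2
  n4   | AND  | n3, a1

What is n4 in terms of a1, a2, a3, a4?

n1 = NOT a2
n2 = a3 AND n1 = a3 AND NOT a2
n3 = a4 NOR n2 = a4 NOR (a3 AND NOT a2)
n4 = n3 AND a1 = (a4 NOR (a3 AND NOT a2)) AND a1

(a4 NOR (a3 AND NOT a2)) AND a1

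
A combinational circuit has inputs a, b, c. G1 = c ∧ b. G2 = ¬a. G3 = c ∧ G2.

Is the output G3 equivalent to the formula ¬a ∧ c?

G2 = ¬a
G3 = c ∧ G2 = c ∧ ¬a
At a=0, b=0, c=0: circuit gives 0, formula gives 0.
At a=0, b=0, c=1: circuit gives 1, formula gives 1.
Agrees on all 8 inputs.

Yes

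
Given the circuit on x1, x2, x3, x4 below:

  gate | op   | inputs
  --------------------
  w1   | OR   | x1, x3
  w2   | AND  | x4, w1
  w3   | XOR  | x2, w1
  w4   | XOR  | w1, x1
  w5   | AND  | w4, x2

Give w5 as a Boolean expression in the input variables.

((x1 OR x3) XOR x1) AND x2

w1 = x1 OR x3
w4 = w1 XOR x1 = (x1 OR x3) XOR x1
w5 = w4 AND x2 = ((x1 OR x3) XOR x1) AND x2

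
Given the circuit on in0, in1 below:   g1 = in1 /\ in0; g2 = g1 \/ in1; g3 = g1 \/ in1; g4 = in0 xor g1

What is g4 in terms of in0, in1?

g1 = in1 /\ in0
g4 = in0 xor g1 = in0 xor (in1 /\ in0)

in0 xor (in1 /\ in0)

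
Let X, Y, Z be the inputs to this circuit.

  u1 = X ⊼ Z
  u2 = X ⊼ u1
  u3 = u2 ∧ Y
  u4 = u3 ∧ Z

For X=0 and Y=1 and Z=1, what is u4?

1

u1 = 0 ⊼ 1 = 1
u2 = 0 ⊼ 1 = 1
u3 = 1 ∧ 1 = 1
u4 = 1 ∧ 1 = 1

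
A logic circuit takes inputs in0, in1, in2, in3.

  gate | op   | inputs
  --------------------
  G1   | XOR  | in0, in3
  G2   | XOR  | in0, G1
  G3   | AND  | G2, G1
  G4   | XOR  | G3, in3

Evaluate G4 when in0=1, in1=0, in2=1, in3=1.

1

G1 = 1 XOR 1 = 0
G2 = 1 XOR 0 = 1
G3 = 1 AND 0 = 0
G4 = 0 XOR 1 = 1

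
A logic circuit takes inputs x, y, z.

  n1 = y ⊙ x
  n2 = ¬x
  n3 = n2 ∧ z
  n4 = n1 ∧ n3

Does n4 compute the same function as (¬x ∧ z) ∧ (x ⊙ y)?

Yes

n1 = y ⊙ x
n2 = ¬x
n3 = n2 ∧ z = ¬x ∧ z
n4 = n1 ∧ n3 = (y ⊙ x) ∧ (¬x ∧ z)
At x=0, y=0, z=0: circuit gives 0, formula gives 0.
At x=0, y=0, z=1: circuit gives 1, formula gives 1.
Agrees on all 8 inputs.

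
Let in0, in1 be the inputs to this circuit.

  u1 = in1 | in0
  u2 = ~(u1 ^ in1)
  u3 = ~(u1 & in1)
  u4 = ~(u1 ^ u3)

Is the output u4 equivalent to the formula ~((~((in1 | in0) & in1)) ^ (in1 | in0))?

Yes

u1 = in1 | in0
u3 = ~(u1 & in1) = ~((in1 | in0) & in1)
u4 = ~(u1 ^ u3) = ~((in1 | in0) ^ (~((in1 | in0) & in1)))
At in0=0, in1=0: circuit gives 0, formula gives 0.
At in0=1, in1=0: circuit gives 1, formula gives 1.
Agrees on all 4 inputs.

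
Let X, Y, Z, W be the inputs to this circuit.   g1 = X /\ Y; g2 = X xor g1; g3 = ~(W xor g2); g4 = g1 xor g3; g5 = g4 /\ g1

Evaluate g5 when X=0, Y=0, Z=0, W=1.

0

g1 = 0 /\ 0 = 0
g2 = 0 xor 0 = 0
g3 = ~(1 xor 0) = 0
g4 = 0 xor 0 = 0
g5 = 0 /\ 0 = 0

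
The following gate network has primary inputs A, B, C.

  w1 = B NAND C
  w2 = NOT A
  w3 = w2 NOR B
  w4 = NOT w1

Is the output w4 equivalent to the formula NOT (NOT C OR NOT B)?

w1 = B NAND C
w4 = NOT w1 = NOT (B NAND C)
At A=0, B=0, C=0: circuit gives 0, formula gives 0.
At A=0, B=1, C=1: circuit gives 1, formula gives 1.
Agrees on all 8 inputs.

Yes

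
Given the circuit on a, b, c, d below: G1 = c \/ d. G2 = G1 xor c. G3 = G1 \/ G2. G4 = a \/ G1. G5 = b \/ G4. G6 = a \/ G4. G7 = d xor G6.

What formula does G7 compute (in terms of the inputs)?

d xor (a \/ (a \/ (c \/ d)))

G1 = c \/ d
G4 = a \/ G1 = a \/ (c \/ d)
G6 = a \/ G4 = a \/ (a \/ (c \/ d))
G7 = d xor G6 = d xor (a \/ (a \/ (c \/ d)))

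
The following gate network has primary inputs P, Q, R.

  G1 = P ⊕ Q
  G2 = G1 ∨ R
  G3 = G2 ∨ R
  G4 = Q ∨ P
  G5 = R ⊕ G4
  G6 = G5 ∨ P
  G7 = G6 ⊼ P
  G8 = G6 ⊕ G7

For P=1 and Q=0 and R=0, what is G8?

1

G4 = 0 ∨ 1 = 1
G5 = 0 ⊕ 1 = 1
G6 = 1 ∨ 1 = 1
G7 = 1 ⊼ 1 = 0
G8 = 1 ⊕ 0 = 1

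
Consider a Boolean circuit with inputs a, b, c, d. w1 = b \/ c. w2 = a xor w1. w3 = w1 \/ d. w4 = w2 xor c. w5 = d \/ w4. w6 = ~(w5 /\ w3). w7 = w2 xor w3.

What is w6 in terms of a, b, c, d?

~((d \/ ((a xor (b \/ c)) xor c)) /\ ((b \/ c) \/ d))

w1 = b \/ c
w2 = a xor w1 = a xor (b \/ c)
w3 = w1 \/ d = (b \/ c) \/ d
w4 = w2 xor c = (a xor (b \/ c)) xor c
w5 = d \/ w4 = d \/ ((a xor (b \/ c)) xor c)
w6 = ~(w5 /\ w3) = ~((d \/ ((a xor (b \/ c)) xor c)) /\ ((b \/ c) \/ d))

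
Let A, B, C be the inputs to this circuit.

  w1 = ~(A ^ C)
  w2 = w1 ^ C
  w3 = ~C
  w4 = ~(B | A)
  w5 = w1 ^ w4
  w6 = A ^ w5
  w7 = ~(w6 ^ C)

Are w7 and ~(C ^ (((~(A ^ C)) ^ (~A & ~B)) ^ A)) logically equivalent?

w1 = ~(A ^ C)
w4 = ~(B | A)
w5 = w1 ^ w4 = (~(A ^ C)) ^ (~(B | A))
w6 = A ^ w5 = A ^ ((~(A ^ C)) ^ (~(B | A)))
w7 = ~(w6 ^ C) = ~((A ^ ((~(A ^ C)) ^ (~(B | A)))) ^ C)
At A=0, B=1, C=0: circuit gives 0, formula gives 0.
At A=0, B=0, C=0: circuit gives 1, formula gives 1.
Agrees on all 8 inputs.

Yes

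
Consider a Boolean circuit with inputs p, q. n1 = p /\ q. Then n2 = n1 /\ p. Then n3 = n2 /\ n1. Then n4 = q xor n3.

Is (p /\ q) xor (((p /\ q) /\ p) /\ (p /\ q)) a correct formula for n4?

n1 = p /\ q
n2 = n1 /\ p = (p /\ q) /\ p
n3 = n2 /\ n1 = ((p /\ q) /\ p) /\ (p /\ q)
n4 = q xor n3 = q xor (((p /\ q) /\ p) /\ (p /\ q))
At p=0, q=1: circuit gives 1, formula gives 0.

No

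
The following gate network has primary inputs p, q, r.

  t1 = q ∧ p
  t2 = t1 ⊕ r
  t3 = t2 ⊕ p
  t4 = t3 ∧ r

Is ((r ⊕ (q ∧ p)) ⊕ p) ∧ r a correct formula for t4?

Yes

t1 = q ∧ p
t2 = t1 ⊕ r = (q ∧ p) ⊕ r
t3 = t2 ⊕ p = ((q ∧ p) ⊕ r) ⊕ p
t4 = t3 ∧ r = (((q ∧ p) ⊕ r) ⊕ p) ∧ r
At p=0, q=0, r=0: circuit gives 0, formula gives 0.
At p=0, q=0, r=1: circuit gives 1, formula gives 1.
Agrees on all 8 inputs.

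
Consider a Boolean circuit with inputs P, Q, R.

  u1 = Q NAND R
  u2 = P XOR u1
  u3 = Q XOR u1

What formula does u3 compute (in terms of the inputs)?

Q XOR (Q NAND R)

u1 = Q NAND R
u3 = Q XOR u1 = Q XOR (Q NAND R)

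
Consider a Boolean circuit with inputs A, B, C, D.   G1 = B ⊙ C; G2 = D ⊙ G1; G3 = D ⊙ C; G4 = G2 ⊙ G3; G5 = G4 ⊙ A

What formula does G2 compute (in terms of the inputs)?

G1 = B ⊙ C
G2 = D ⊙ G1 = D ⊙ (B ⊙ C)

D ⊙ (B ⊙ C)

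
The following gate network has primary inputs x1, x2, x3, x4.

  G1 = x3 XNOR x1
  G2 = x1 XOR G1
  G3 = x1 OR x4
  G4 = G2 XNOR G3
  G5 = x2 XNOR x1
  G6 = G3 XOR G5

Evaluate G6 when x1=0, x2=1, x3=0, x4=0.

G3 = 0 OR 0 = 0
G5 = 1 XNOR 0 = 0
G6 = 0 XOR 0 = 0

0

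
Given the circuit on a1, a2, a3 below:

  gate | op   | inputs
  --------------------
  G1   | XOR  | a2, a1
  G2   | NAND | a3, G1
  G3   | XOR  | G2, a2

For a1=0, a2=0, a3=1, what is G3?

G1 = 0 XOR 0 = 0
G2 = 1 NAND 0 = 1
G3 = 1 XOR 0 = 1

1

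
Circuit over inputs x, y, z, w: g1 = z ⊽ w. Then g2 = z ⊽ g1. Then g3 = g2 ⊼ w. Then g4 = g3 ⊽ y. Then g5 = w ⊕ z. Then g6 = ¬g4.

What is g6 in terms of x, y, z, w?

¬(((z ⊽ (z ⊽ w)) ⊼ w) ⊽ y)

g1 = z ⊽ w
g2 = z ⊽ g1 = z ⊽ (z ⊽ w)
g3 = g2 ⊼ w = (z ⊽ (z ⊽ w)) ⊼ w
g4 = g3 ⊽ y = ((z ⊽ (z ⊽ w)) ⊼ w) ⊽ y
g6 = ¬g4 = ¬(((z ⊽ (z ⊽ w)) ⊼ w) ⊽ y)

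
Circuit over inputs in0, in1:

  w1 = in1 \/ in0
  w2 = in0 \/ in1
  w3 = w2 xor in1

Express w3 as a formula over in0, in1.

(in0 \/ in1) xor in1

w2 = in0 \/ in1
w3 = w2 xor in1 = (in0 \/ in1) xor in1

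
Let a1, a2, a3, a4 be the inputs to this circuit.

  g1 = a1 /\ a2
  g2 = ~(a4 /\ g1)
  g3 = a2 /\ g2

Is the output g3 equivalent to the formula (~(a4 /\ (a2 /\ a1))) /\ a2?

Yes

g1 = a1 /\ a2
g2 = ~(a4 /\ g1) = ~(a4 /\ (a1 /\ a2))
g3 = a2 /\ g2 = a2 /\ (~(a4 /\ (a1 /\ a2)))
At a1=0, a2=0, a3=0, a4=0: circuit gives 0, formula gives 0.
At a1=0, a2=1, a3=0, a4=0: circuit gives 1, formula gives 1.
Agrees on all 16 inputs.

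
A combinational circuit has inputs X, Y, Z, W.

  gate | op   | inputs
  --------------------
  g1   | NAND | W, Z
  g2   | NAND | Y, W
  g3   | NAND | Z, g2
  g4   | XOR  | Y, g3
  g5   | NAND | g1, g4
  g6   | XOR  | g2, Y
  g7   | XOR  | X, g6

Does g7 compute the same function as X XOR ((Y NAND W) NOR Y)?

g2 = Y NAND W
g6 = g2 XOR Y = (Y NAND W) XOR Y
g7 = X XOR g6 = X XOR ((Y NAND W) XOR Y)
At X=0, Y=0, Z=0, W=0: circuit gives 1, formula gives 0.

No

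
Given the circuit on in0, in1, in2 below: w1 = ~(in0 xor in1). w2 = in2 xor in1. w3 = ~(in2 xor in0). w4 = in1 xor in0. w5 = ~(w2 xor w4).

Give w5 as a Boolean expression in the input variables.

w2 = in2 xor in1
w4 = in1 xor in0
w5 = ~(w2 xor w4) = ~((in2 xor in1) xor (in1 xor in0))

~((in2 xor in1) xor (in1 xor in0))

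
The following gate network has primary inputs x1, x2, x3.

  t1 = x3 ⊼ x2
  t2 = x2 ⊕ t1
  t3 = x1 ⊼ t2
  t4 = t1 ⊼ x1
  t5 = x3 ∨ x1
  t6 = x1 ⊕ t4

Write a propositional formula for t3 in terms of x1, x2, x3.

x1 ⊼ (x2 ⊕ (x3 ⊼ x2))

t1 = x3 ⊼ x2
t2 = x2 ⊕ t1 = x2 ⊕ (x3 ⊼ x2)
t3 = x1 ⊼ t2 = x1 ⊼ (x2 ⊕ (x3 ⊼ x2))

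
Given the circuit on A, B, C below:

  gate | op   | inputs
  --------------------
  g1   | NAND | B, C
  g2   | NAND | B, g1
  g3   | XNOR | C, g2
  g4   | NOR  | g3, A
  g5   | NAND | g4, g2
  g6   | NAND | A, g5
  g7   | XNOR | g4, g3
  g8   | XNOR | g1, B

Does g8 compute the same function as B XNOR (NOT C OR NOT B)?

g1 = B NAND C
g8 = g1 XNOR B = (B NAND C) XNOR B
At A=0, B=0, C=0: circuit gives 0, formula gives 0.
At A=0, B=1, C=0: circuit gives 1, formula gives 1.
Agrees on all 8 inputs.

Yes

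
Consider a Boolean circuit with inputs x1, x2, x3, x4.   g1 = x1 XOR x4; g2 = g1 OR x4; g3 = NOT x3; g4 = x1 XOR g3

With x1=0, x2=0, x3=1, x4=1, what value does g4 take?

g3 = NOT 1 = 0
g4 = 0 XOR 0 = 0

0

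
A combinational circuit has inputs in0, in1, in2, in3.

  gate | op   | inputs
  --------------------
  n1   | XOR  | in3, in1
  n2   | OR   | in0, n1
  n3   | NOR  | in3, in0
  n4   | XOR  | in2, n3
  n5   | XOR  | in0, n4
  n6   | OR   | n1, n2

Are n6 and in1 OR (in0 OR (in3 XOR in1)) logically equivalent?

n1 = in3 XOR in1
n2 = in0 OR n1 = in0 OR (in3 XOR in1)
n6 = n1 OR n2 = (in3 XOR in1) OR (in0 OR (in3 XOR in1))
At in0=0, in1=1, in2=0, in3=1: circuit gives 0, formula gives 1.

No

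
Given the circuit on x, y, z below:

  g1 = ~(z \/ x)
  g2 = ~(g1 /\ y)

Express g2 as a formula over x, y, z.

g1 = ~(z \/ x)
g2 = ~(g1 /\ y) = ~((~(z \/ x)) /\ y)

~((~(z \/ x)) /\ y)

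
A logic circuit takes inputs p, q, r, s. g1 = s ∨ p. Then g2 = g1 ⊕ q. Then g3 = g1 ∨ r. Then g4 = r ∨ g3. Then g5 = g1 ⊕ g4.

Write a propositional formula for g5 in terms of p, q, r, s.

g1 = s ∨ p
g3 = g1 ∨ r = (s ∨ p) ∨ r
g4 = r ∨ g3 = r ∨ ((s ∨ p) ∨ r)
g5 = g1 ⊕ g4 = (s ∨ p) ⊕ (r ∨ ((s ∨ p) ∨ r))

(s ∨ p) ⊕ (r ∨ ((s ∨ p) ∨ r))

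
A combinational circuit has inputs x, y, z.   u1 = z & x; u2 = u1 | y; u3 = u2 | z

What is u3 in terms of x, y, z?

u1 = z & x
u2 = u1 | y = (z & x) | y
u3 = u2 | z = ((z & x) | y) | z

((z & x) | y) | z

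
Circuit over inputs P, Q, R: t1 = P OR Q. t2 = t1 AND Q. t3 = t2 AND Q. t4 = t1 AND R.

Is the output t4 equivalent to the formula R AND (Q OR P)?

t1 = P OR Q
t4 = t1 AND R = (P OR Q) AND R
At P=0, Q=0, R=0: circuit gives 0, formula gives 0.
At P=0, Q=1, R=1: circuit gives 1, formula gives 1.
Agrees on all 8 inputs.

Yes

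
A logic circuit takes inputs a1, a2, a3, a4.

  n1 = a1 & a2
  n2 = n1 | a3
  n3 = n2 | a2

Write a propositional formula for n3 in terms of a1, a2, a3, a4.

((a1 & a2) | a3) | a2

n1 = a1 & a2
n2 = n1 | a3 = (a1 & a2) | a3
n3 = n2 | a2 = ((a1 & a2) | a3) | a2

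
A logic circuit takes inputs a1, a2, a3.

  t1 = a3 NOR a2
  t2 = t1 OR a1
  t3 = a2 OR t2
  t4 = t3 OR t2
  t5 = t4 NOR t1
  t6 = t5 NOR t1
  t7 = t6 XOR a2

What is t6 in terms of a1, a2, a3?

(((a2 OR ((a3 NOR a2) OR a1)) OR ((a3 NOR a2) OR a1)) NOR (a3 NOR a2)) NOR (a3 NOR a2)

t1 = a3 NOR a2
t2 = t1 OR a1 = (a3 NOR a2) OR a1
t3 = a2 OR t2 = a2 OR ((a3 NOR a2) OR a1)
t4 = t3 OR t2 = (a2 OR ((a3 NOR a2) OR a1)) OR ((a3 NOR a2) OR a1)
t5 = t4 NOR t1 = ((a2 OR ((a3 NOR a2) OR a1)) OR ((a3 NOR a2) OR a1)) NOR (a3 NOR a2)
t6 = t5 NOR t1 = (((a2 OR ((a3 NOR a2) OR a1)) OR ((a3 NOR a2) OR a1)) NOR (a3 NOR a2)) NOR (a3 NOR a2)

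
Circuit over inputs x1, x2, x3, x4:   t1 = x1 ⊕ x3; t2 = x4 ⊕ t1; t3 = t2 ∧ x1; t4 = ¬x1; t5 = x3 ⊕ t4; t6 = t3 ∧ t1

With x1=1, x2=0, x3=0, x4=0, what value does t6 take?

1

t1 = 1 ⊕ 0 = 1
t2 = 0 ⊕ 1 = 1
t3 = 1 ∧ 1 = 1
t6 = 1 ∧ 1 = 1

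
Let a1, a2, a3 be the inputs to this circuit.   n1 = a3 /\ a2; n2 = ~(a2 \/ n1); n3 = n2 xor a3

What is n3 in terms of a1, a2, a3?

(~(a2 \/ (a3 /\ a2))) xor a3

n1 = a3 /\ a2
n2 = ~(a2 \/ n1) = ~(a2 \/ (a3 /\ a2))
n3 = n2 xor a3 = (~(a2 \/ (a3 /\ a2))) xor a3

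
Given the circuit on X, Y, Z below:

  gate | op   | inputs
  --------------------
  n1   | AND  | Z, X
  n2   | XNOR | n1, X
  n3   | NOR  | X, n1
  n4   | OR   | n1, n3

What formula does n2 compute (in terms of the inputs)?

(Z AND X) XNOR X

n1 = Z AND X
n2 = n1 XNOR X = (Z AND X) XNOR X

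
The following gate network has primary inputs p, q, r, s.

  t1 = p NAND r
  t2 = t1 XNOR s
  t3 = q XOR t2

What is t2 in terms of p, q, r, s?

(p NAND r) XNOR s

t1 = p NAND r
t2 = t1 XNOR s = (p NAND r) XNOR s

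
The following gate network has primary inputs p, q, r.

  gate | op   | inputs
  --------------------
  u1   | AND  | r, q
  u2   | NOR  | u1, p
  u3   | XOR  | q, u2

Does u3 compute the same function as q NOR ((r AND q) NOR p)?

No

u1 = r AND q
u2 = u1 NOR p = (r AND q) NOR p
u3 = q XOR u2 = q XOR ((r AND q) NOR p)
At p=0, q=0, r=0: circuit gives 1, formula gives 0.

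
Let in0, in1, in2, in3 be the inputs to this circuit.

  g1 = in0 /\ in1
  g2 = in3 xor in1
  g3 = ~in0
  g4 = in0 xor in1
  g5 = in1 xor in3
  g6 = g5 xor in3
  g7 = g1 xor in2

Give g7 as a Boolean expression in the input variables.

(in0 /\ in1) xor in2

g1 = in0 /\ in1
g7 = g1 xor in2 = (in0 /\ in1) xor in2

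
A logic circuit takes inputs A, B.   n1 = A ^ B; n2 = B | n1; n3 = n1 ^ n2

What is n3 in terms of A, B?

n1 = A ^ B
n2 = B | n1 = B | (A ^ B)
n3 = n1 ^ n2 = (A ^ B) ^ (B | (A ^ B))

(A ^ B) ^ (B | (A ^ B))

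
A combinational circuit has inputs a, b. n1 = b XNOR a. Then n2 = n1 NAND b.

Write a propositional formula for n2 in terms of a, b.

n1 = b XNOR a
n2 = n1 NAND b = (b XNOR a) NAND b

(b XNOR a) NAND b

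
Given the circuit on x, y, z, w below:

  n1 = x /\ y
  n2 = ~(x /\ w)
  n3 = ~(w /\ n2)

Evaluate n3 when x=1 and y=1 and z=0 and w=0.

n2 = ~(1 /\ 0) = 1
n3 = ~(0 /\ 1) = 1

1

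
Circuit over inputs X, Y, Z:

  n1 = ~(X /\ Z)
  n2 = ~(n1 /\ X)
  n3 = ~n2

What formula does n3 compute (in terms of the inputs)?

~(~((~(X /\ Z)) /\ X))

n1 = ~(X /\ Z)
n2 = ~(n1 /\ X) = ~((~(X /\ Z)) /\ X)
n3 = ~n2 = ~(~((~(X /\ Z)) /\ X))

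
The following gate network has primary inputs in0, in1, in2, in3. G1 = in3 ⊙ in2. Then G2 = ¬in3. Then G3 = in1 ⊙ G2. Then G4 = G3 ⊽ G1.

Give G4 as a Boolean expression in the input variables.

(in1 ⊙ ¬in3) ⊽ (in3 ⊙ in2)

G1 = in3 ⊙ in2
G2 = ¬in3
G3 = in1 ⊙ G2 = in1 ⊙ ¬in3
G4 = G3 ⊽ G1 = (in1 ⊙ ¬in3) ⊽ (in3 ⊙ in2)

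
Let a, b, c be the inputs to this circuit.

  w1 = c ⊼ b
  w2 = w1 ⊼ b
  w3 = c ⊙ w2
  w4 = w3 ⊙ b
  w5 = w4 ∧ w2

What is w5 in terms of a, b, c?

w1 = c ⊼ b
w2 = w1 ⊼ b = (c ⊼ b) ⊼ b
w3 = c ⊙ w2 = c ⊙ ((c ⊼ b) ⊼ b)
w4 = w3 ⊙ b = (c ⊙ ((c ⊼ b) ⊼ b)) ⊙ b
w5 = w4 ∧ w2 = ((c ⊙ ((c ⊼ b) ⊼ b)) ⊙ b) ∧ ((c ⊼ b) ⊼ b)

((c ⊙ ((c ⊼ b) ⊼ b)) ⊙ b) ∧ ((c ⊼ b) ⊼ b)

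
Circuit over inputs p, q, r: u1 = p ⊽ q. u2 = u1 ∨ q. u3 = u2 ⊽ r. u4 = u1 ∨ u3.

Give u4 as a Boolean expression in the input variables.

u1 = p ⊽ q
u2 = u1 ∨ q = (p ⊽ q) ∨ q
u3 = u2 ⊽ r = ((p ⊽ q) ∨ q) ⊽ r
u4 = u1 ∨ u3 = (p ⊽ q) ∨ (((p ⊽ q) ∨ q) ⊽ r)

(p ⊽ q) ∨ (((p ⊽ q) ∨ q) ⊽ r)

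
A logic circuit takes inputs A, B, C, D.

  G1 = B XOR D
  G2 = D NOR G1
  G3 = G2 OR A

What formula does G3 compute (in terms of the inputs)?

G1 = B XOR D
G2 = D NOR G1 = D NOR (B XOR D)
G3 = G2 OR A = (D NOR (B XOR D)) OR A

(D NOR (B XOR D)) OR A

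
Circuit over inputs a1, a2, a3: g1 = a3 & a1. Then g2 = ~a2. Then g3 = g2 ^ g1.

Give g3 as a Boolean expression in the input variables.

g1 = a3 & a1
g2 = ~a2
g3 = g2 ^ g1 = ~a2 ^ (a3 & a1)

~a2 ^ (a3 & a1)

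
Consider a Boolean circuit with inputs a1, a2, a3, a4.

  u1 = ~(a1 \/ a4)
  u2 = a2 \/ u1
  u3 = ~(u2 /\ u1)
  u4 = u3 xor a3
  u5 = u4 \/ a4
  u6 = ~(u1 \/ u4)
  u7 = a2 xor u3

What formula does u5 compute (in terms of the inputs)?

((~((a2 \/ (~(a1 \/ a4))) /\ (~(a1 \/ a4)))) xor a3) \/ a4

u1 = ~(a1 \/ a4)
u2 = a2 \/ u1 = a2 \/ (~(a1 \/ a4))
u3 = ~(u2 /\ u1) = ~((a2 \/ (~(a1 \/ a4))) /\ (~(a1 \/ a4)))
u4 = u3 xor a3 = (~((a2 \/ (~(a1 \/ a4))) /\ (~(a1 \/ a4)))) xor a3
u5 = u4 \/ a4 = ((~((a2 \/ (~(a1 \/ a4))) /\ (~(a1 \/ a4)))) xor a3) \/ a4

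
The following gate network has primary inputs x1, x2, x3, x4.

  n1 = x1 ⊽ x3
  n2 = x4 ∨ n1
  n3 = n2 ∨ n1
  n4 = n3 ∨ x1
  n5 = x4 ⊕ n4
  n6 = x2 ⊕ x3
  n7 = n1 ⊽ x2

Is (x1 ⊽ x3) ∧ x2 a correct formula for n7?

n1 = x1 ⊽ x3
n7 = n1 ⊽ x2 = (x1 ⊽ x3) ⊽ x2
At x1=0, x2=0, x3=1, x4=0: circuit gives 1, formula gives 0.

No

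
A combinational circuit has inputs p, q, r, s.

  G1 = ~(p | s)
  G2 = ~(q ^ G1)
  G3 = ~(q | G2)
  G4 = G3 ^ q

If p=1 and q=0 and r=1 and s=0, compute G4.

0

G1 = ~(1 | 0) = 0
G2 = ~(0 ^ 0) = 1
G3 = ~(0 | 1) = 0
G4 = 0 ^ 0 = 0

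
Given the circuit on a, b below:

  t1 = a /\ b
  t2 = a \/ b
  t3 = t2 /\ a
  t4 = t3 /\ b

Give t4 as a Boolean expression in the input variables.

t2 = a \/ b
t3 = t2 /\ a = (a \/ b) /\ a
t4 = t3 /\ b = ((a \/ b) /\ a) /\ b

((a \/ b) /\ a) /\ b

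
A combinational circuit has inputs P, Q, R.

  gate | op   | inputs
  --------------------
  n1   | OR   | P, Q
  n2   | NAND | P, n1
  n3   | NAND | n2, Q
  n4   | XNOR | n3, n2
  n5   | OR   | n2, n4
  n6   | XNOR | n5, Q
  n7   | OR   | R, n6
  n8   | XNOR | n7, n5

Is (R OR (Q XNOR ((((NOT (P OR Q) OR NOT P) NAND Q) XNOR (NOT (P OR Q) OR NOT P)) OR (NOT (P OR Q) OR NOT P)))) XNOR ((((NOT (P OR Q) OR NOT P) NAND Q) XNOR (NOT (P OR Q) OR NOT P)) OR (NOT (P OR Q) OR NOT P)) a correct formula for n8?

Yes

n1 = P OR Q
n2 = P NAND n1 = P NAND (P OR Q)
n3 = n2 NAND Q = (P NAND (P OR Q)) NAND Q
n4 = n3 XNOR n2 = ((P NAND (P OR Q)) NAND Q) XNOR (P NAND (P OR Q))
n5 = n2 OR n4 = (P NAND (P OR Q)) OR (((P NAND (P OR Q)) NAND Q) XNOR (P NAND (P OR Q)))
n6 = n5 XNOR Q = ((P NAND (P OR Q)) OR (((P NAND (P OR Q)) NAND Q) XNOR (P NAND (P OR Q)))) XNOR Q
n7 = R OR n6 = R OR (((P NAND (P OR Q)) OR (((P NAND (P OR Q)) NAND Q) XNOR (P NAND (P OR Q)))) XNOR Q)
n8 = n7 XNOR n5 = (R OR (((P NAND (P OR Q)) OR (((P NAND (P OR Q)) NAND Q) XNOR (P NAND (P OR Q)))) XNOR Q)) XNOR ((P NAND (P OR Q)) OR (((P NAND (P OR Q)) NAND Q) XNOR (P NAND (P OR Q))))
At P=0, Q=0, R=0: circuit gives 0, formula gives 0.
At P=0, Q=0, R=1: circuit gives 1, formula gives 1.
Agrees on all 8 inputs.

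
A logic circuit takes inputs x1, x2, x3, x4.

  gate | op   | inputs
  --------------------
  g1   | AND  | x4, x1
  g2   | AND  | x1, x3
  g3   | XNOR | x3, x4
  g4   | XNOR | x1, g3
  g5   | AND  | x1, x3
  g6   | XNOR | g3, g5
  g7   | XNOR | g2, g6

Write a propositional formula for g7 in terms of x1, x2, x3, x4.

(x1 AND x3) XNOR ((x3 XNOR x4) XNOR (x1 AND x3))

g2 = x1 AND x3
g3 = x3 XNOR x4
g5 = x1 AND x3
g6 = g3 XNOR g5 = (x3 XNOR x4) XNOR (x1 AND x3)
g7 = g2 XNOR g6 = (x1 AND x3) XNOR ((x3 XNOR x4) XNOR (x1 AND x3))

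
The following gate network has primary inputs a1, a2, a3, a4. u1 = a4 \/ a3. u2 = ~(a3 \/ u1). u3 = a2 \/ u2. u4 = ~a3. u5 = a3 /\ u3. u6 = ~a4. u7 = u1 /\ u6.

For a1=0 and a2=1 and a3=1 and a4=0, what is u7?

1

u1 = 0 \/ 1 = 1
u6 = ~0 = 1
u7 = 1 /\ 1 = 1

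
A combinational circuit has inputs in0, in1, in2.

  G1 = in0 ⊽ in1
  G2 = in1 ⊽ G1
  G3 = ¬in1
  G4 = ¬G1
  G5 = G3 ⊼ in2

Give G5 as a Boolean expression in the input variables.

¬in1 ⊼ in2

G3 = ¬in1
G5 = G3 ⊼ in2 = ¬in1 ⊼ in2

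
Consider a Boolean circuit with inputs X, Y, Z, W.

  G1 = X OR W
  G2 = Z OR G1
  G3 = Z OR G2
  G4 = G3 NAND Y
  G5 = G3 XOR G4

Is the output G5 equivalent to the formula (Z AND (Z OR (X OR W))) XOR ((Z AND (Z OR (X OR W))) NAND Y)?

G1 = X OR W
G2 = Z OR G1 = Z OR (X OR W)
G3 = Z OR G2 = Z OR (Z OR (X OR W))
G4 = G3 NAND Y = (Z OR (Z OR (X OR W))) NAND Y
G5 = G3 XOR G4 = (Z OR (Z OR (X OR W))) XOR ((Z OR (Z OR (X OR W))) NAND Y)
At X=0, Y=0, Z=0, W=1: circuit gives 0, formula gives 1.

No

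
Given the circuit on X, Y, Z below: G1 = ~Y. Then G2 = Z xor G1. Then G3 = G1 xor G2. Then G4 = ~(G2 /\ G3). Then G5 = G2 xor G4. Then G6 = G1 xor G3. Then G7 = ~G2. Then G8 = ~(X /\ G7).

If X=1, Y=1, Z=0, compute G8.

0

G1 = ~1 = 0
G2 = 0 xor 0 = 0
G7 = ~0 = 1
G8 = ~(1 /\ 1) = 0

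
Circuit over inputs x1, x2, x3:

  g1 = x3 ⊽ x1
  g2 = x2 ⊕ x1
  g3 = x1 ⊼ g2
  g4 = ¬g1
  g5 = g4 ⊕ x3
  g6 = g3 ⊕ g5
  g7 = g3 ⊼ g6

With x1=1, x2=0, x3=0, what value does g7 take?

g1 = 0 ⊽ 1 = 0
g2 = 0 ⊕ 1 = 1
g3 = 1 ⊼ 1 = 0
g4 = ¬0 = 1
g5 = 1 ⊕ 0 = 1
g6 = 0 ⊕ 1 = 1
g7 = 0 ⊼ 1 = 1

1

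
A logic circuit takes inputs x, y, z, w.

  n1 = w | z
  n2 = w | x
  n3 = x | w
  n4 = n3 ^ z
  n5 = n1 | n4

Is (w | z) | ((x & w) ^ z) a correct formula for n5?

n1 = w | z
n3 = x | w
n4 = n3 ^ z = (x | w) ^ z
n5 = n1 | n4 = (w | z) | ((x | w) ^ z)
At x=1, y=0, z=0, w=0: circuit gives 1, formula gives 0.

No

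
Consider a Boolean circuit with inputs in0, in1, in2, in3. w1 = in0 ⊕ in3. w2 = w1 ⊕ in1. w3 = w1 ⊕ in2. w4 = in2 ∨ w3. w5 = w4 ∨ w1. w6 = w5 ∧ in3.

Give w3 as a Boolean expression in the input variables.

w1 = in0 ⊕ in3
w3 = w1 ⊕ in2 = (in0 ⊕ in3) ⊕ in2

(in0 ⊕ in3) ⊕ in2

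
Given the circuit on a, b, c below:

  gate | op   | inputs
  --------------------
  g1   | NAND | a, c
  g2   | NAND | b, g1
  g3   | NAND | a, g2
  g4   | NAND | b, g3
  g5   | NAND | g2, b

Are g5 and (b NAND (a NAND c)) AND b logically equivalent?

No

g1 = a NAND c
g2 = b NAND g1 = b NAND (a NAND c)
g5 = g2 NAND b = (b NAND (a NAND c)) NAND b
At a=0, b=0, c=0: circuit gives 1, formula gives 0.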